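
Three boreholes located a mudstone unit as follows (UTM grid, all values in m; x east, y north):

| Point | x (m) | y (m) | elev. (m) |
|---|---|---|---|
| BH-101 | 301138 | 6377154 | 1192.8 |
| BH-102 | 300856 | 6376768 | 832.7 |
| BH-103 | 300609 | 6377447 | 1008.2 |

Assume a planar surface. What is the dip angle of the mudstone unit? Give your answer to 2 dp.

Let the plane be z = a·x + b·y + c.
BH-102−BH-101: −282a − 386b = −360.1;  BH-103−BH-101: −529a + 293b = −184.6.
Solving gives a = 0.61629, b = 0.48266.
Gradient magnitude |∇z| = √(a² + b²) = √(0.37982 + 0.23296) = 0.78280.
True dip = arctan(0.78280) = 38.05°, dipping toward SW (azimuth ≈ 232°).

38.05°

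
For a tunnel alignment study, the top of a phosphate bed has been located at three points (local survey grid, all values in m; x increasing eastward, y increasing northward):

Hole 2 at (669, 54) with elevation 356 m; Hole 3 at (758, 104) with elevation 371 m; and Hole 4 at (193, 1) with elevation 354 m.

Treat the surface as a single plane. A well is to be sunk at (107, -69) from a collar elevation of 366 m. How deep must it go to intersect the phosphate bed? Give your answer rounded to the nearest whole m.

34 m

Two edge vectors: Hole 2→Hole 3 = (89, 50, 15), Hole 2→Hole 4 = (-476, -53, -2).
Normal n = (Hole 2→Hole 3) × (Hole 2→Hole 4) = (695, -6962, 19083).
So ∂z/∂x = −n_x/n_z = −0.03642 and ∂z/∂y = −n_y/n_z = 0.36483.
Intercept c from Hole 2: 356 + 24.36 − 19.70 = 360.66.
At (107, -69): z_contact = −3.9 − 25.2 + 360.66 = 331.6 m.
Depth below ground = 366 − 331.6 = 34 m.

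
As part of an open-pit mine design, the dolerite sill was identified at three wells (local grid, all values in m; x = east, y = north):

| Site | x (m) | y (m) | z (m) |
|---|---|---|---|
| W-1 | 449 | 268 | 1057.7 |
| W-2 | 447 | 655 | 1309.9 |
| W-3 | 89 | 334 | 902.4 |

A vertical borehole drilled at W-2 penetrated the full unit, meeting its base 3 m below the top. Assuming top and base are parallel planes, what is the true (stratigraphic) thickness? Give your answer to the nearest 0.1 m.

Let the plane be z = a·x + b·y + c.
W-2−W-1: −2a + 387b = 252.2;  W-3−W-1: −360a + 66b = −155.3.
Solving gives a = 0.55139, b = 0.65453.
|∇z| = √(a²+b²) = 0.85582, so dip δ = arctan(0.85582) = 40.56°.
True thickness = vertical thickness × cos δ = 3 × cos 40.56° = 2.3 m.

2.3 m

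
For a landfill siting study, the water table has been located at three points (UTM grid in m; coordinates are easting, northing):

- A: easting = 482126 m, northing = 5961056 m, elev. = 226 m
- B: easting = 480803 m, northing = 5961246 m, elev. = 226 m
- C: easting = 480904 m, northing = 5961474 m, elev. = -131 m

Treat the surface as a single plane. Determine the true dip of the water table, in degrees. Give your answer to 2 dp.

56.08°

Let the plane be z = a·easting + b·northing + c.
B−A: −1323a + 190b = 0;  C−A: −1222a + 418b = −357.
Solving gives a = −0.21142, b = −1.47214.
Gradient magnitude |∇z| = √(a² + b²) = √(0.04470 + 2.16718) = 1.48724.
True dip = arctan(1.48724) = 56.08°, dipping toward N (azimuth ≈ 008°).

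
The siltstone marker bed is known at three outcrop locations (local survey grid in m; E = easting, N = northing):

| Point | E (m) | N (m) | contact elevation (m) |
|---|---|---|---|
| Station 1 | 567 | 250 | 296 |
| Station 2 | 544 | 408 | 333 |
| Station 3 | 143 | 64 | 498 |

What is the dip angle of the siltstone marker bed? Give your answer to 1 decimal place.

29.5°

Let the plane be z = a·E + b·N + c.
Station 2−Station 1: −23a + 158b = 37;  Station 3−Station 1: −424a − 186b = 202.
Solving gives a = −0.54438, b = 0.15493.
Gradient magnitude |∇z| = √(a² + b²) = √(0.29635 + 0.02400) = 0.56600.
True dip = arctan(0.56600) = 29.5°, dipping toward ESE (azimuth ≈ 106°).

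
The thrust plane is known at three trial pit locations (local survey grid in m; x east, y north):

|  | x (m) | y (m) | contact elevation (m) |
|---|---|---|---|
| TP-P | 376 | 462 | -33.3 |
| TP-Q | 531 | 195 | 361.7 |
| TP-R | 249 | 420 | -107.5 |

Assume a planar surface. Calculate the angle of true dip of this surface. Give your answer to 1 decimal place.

Two edge vectors: TP-P→TP-Q = (155, -267, 395), TP-P→TP-R = (-127, -42, -74.2).
Normal n = (TP-P→TP-Q) × (TP-P→TP-R) = (36401.4, -38664, -40419).
So ∂z/∂x = −n_x/n_z = 0.90060 and ∂z/∂y = −n_y/n_z = −0.95658.
Gradient magnitude |∇z| = √(a² + b²) = √(0.81108 + 0.91504) = 1.31382.
True dip = arctan(1.31382) = 52.7°, dipping toward NW (azimuth ≈ 317°).

52.7°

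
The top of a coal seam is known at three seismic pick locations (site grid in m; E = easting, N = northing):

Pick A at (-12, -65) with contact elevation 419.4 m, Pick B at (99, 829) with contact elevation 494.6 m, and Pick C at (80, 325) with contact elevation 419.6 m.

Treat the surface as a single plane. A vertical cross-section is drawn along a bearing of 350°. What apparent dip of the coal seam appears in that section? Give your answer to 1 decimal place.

16.9°

Two edge vectors: Pick A→Pick B = (111, 894, 75.2), Pick A→Pick C = (92, 390, 0.2).
Normal n = (Pick A→Pick B) × (Pick A→Pick C) = (-29149.2, 6896.2, -38958).
So ∂z/∂E = −n_x/n_z = −0.74822 and ∂z/∂N = −n_y/n_z = 0.17702.
Unit vector along 350° is (sin 350°, cos 350°) = (-0.1736, 0.9848).
Slope in that direction = a·(-0.1736) + b·(0.9848) = 0.30425.
Apparent dip = arctan|0.30425| = 16.9° (true dip is 37.6°, so apparent ≤ true as expected).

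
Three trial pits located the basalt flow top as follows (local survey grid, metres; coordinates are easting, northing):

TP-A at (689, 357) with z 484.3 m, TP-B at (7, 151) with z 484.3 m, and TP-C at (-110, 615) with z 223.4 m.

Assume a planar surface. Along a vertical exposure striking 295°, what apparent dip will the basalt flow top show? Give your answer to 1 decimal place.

20.0°

Let the plane be z = a·easting + b·northing + c.
TP-B−TP-A: −682a − 206b = 0;  TP-C−TP-A: −799a + 258b = −260.9.
Solving gives a = 0.15782, b = −0.52249.
Unit vector along 295° is (sin 295°, cos 295°) = (-0.9063, 0.4226).
Slope in that direction = a·(-0.9063) + b·(0.4226) = −0.36385.
Apparent dip = arctan|0.36385| = 20.0° (true dip is 28.6°, so apparent ≤ true as expected).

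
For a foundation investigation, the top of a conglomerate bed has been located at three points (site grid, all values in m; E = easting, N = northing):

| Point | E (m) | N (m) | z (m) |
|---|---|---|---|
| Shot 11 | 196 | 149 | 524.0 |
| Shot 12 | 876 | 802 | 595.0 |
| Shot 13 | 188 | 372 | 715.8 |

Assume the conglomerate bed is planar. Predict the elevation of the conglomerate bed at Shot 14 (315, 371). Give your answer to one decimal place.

Let the plane be z = a·E + b·N + c.
Shot 12−Shot 11: 680a + 653b = 71;  Shot 13−Shot 11: −8a + 223b = 191.8.
Solving gives a = −0.69750, b = 0.83507.
Then c = 524 − a·196 − b·149 = 536.28.
At (315, 371): z = −219.7 + 309.8 + 536.28 = 626.4 m.

626.4 m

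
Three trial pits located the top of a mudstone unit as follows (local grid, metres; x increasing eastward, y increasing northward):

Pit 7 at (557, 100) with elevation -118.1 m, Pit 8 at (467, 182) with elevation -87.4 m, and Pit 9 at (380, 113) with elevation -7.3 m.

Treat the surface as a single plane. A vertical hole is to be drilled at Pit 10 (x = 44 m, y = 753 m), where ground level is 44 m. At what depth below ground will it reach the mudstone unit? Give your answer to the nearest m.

50 m

Let the plane be z = a·x + b·y + c.
Pit 8−Pit 7: −90a + 82b = 30.7;  Pit 9−Pit 7: −177a + 13b = 110.8.
Solving gives a = −0.65097, b = −0.34009.
Then c = -118.1 − a·557 − b·100 = 278.50.
At (44, 753): z_contact = −28.6 − 256.1 + 278.50 = -6.2 m.
Depth below ground = 44 − (-6.2) = 50 m.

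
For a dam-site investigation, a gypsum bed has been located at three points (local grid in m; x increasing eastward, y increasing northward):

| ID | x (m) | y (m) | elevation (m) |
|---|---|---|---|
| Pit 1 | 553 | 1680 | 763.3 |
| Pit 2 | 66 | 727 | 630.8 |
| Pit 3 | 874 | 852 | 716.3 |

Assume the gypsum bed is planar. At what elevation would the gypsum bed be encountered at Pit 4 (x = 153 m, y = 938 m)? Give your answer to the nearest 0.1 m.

658.2 m

Two edge vectors: Pit 1→Pit 2 = (-487, -953, -132.5), Pit 1→Pit 3 = (321, -828, -47).
Normal n = (Pit 1→Pit 2) × (Pit 1→Pit 3) = (-64919, -65421.5, 709149).
So ∂z/∂x = −n_x/n_z = 0.091545 and ∂z/∂y = −n_y/n_z = 0.092254.
Intercept c from Pit 1: 763.3 − 50.62 − 154.99 = 557.69.
At (153, 938): z = 14.0 + 86.5 + 557.69 = 658.2 m.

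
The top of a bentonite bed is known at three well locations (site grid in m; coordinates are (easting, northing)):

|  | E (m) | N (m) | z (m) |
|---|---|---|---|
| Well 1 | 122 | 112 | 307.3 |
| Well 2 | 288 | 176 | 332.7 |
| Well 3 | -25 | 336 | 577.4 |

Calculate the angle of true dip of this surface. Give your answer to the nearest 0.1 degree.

47.0°

Let the plane be z = a·E + b·N + c.
Well 2−Well 1: 166a + 64b = 25.4;  Well 3−Well 1: −147a + 224b = 270.1.
Solving gives a = −0.24890, b = 1.04246.
Gradient magnitude |∇z| = √(a² + b²) = √(0.06195 + 1.08673) = 1.07176.
True dip = arctan(1.07176) = 47.0°, dipping toward SSE (azimuth ≈ 167°).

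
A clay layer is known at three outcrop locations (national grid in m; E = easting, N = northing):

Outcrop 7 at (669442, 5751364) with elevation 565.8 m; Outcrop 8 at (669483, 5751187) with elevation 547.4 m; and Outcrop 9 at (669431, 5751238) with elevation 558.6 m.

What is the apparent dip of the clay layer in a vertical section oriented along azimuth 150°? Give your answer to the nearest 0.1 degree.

Two edge vectors: Outcrop 7→Outcrop 8 = (41, -177, -18.4), Outcrop 7→Outcrop 9 = (-11, -126, -7.2).
Normal n = (Outcrop 7→Outcrop 8) × (Outcrop 7→Outcrop 9) = (-1044, 497.6, -7113).
So ∂z/∂E = −n_x/n_z = −0.14677 and ∂z/∂N = −n_y/n_z = 0.06996.
Unit vector along 150° is (sin 150°, cos 150°) = (0.5000, -0.8660).
Slope in that direction = a·(0.5000) + b·(-0.8660) = −0.13397.
Apparent dip = arctan|0.13397| = 7.6° (true dip is 9.2°, so apparent ≤ true as expected).

7.6°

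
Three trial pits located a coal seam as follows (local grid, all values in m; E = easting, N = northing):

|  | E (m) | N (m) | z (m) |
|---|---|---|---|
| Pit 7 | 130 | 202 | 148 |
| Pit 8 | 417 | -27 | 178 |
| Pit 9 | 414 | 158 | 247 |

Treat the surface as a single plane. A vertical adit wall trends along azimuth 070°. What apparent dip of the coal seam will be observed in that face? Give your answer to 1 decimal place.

Let the plane be z = a·E + b·N + c.
Pit 8−Pit 7: 287a − 229b = 30;  Pit 9−Pit 7: 284a − 44b = 99.
Solving gives a = 0.40740, b = 0.37958.
Unit vector along 070° is (sin 70°, cos 70°) = (0.9397, 0.3420).
Slope in that direction = a·(0.9397) + b·(0.3420) = 0.51265.
Apparent dip = arctan|0.51265| = 27.1° (true dip is 29.1°, so apparent ≤ true as expected).

27.1°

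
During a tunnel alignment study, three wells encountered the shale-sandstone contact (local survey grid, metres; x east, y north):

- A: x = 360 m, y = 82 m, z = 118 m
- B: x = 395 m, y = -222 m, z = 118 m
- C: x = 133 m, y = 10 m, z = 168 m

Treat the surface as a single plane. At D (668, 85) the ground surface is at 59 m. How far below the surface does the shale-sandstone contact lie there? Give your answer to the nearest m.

Let the plane be z = a·x + b·y + c.
B−A: 35a − 304b = 0;  C−A: −227a − 72b = 50.
Solving gives a = −0.21250, b = −0.02447.
Then c = 118 − a·360 − b·82 = 196.51.
At (668, 85): z_contact = −142.0 − 2.1 + 196.51 = 52.5 m.
Depth below ground = 59 − 52.5 = 7 m.

7 m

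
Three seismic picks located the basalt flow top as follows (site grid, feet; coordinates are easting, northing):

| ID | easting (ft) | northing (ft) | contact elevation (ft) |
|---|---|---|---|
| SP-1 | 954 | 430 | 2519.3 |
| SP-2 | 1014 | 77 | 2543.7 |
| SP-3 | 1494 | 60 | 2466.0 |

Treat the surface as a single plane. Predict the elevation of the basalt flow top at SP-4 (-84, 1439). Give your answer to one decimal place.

Two edge vectors: SP-1→SP-2 = (60, -353, 24.4), SP-1→SP-3 = (540, -370, -53.3).
Normal n = (SP-1→SP-2) × (SP-1→SP-3) = (27842.9, 16374, 168420).
So ∂z/∂easting = −n_x/n_z = −0.165318 and ∂z/∂northing = −n_y/n_z = −0.097221.
Intercept c from SP-1: 2519.3 + 157.71 + 41.81 = 2718.82.
At (-84, 1439): z = 13.9 − 139.9 + 2718.82 = 2592.8 ft.

2592.8 ft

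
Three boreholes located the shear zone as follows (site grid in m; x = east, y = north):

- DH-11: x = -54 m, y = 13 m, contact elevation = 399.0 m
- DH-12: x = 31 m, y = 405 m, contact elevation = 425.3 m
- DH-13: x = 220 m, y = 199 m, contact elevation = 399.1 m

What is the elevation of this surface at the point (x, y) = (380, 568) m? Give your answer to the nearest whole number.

420 m

Two edge vectors: DH-11→DH-12 = (85, 392, 26.3), DH-11→DH-13 = (274, 186, 0.1).
Normal n = (DH-11→DH-12) × (DH-11→DH-13) = (-4852.6, 7197.7, -91598).
So ∂z/∂x = −n_x/n_z = −0.05298 and ∂z/∂y = −n_y/n_z = 0.07858.
Intercept c from DH-11: 399 − 2.86 − 1.02 = 395.12.
At (380, 568): z = −20.1 + 44.6 + 395.12 = 419.6 m.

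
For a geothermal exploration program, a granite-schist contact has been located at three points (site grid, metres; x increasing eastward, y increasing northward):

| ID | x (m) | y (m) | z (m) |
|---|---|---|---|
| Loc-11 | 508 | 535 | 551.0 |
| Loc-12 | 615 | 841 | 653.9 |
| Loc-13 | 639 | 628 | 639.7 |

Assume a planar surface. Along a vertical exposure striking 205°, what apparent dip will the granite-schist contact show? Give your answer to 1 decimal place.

Two edge vectors: Loc-11→Loc-12 = (107, 306, 102.9), Loc-11→Loc-13 = (131, 93, 88.7).
Normal n = (Loc-11→Loc-12) × (Loc-11→Loc-13) = (17572.5, 3989, -30135).
So ∂z/∂x = −n_x/n_z = 0.58313 and ∂z/∂y = −n_y/n_z = 0.13237.
Unit vector along 205° is (sin 205°, cos 205°) = (-0.4226, -0.9063).
Slope in that direction = a·(-0.4226) + b·(-0.9063) = −0.36641.
Apparent dip = arctan|0.36641| = 20.1° (true dip is 30.9°, so apparent ≤ true as expected).

20.1°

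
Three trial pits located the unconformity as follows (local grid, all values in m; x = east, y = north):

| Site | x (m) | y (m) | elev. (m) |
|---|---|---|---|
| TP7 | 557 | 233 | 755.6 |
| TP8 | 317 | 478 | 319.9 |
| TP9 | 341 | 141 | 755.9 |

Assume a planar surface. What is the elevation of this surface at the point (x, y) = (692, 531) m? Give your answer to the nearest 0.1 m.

453.4 m

Two edge vectors: TP7→TP8 = (-240, 245, -435.7), TP7→TP9 = (-216, -92, 0.3).
Normal n = (TP7→TP8) × (TP7→TP9) = (-40010.9, 94183.2, 75000).
So ∂z/∂x = −n_x/n_z = 0.53348 and ∂z/∂y = −n_y/n_z = −1.25578.
Intercept c from TP7: 755.6 − 297.15 + 292.60 = 751.05.
At (692, 531): z = 369.2 − 666.8 + 751.05 = 453.4 m.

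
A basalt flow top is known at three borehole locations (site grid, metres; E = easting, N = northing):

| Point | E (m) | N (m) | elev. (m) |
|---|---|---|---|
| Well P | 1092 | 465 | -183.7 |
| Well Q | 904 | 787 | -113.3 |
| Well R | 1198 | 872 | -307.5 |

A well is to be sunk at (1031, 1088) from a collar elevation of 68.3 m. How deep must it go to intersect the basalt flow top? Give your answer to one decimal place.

303.3 m

Two edge vectors: Well P→Well Q = (-188, 322, 70.4), Well P→Well R = (106, 407, -123.8).
Normal n = (Well P→Well Q) × (Well P→Well R) = (-68516.4, -15812, -110648).
So ∂z/∂E = −n_x/n_z = −0.619229 and ∂z/∂N = −n_y/n_z = −0.142904.
Intercept c from Well P: -183.7 + 676.20 + 66.45 = 558.95.
At (1031, 1088): z_contact = −638.42 − 155.48 + 558.95 = -234.96 m.
Depth below ground = 68.3 − (-234.96) = 303.3 m.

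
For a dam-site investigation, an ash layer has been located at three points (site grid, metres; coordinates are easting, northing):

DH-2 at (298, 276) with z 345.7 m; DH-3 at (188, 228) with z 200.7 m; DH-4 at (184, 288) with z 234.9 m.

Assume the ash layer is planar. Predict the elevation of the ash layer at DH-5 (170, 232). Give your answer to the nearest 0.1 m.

184.6 m

Two edge vectors: DH-2→DH-3 = (-110, -48, -145), DH-2→DH-4 = (-114, 12, -110.8).
Normal n = (DH-2→DH-3) × (DH-2→DH-4) = (7058.4, 4342, -6792).
So ∂z/∂easting = −n_x/n_z = 1.03922 and ∂z/∂northing = −n_y/n_z = 0.63928.
Intercept c from DH-2: 345.7 − 309.69 − 176.44 = −140.43.
At (170, 232): z = 176.7 + 148.3 − 140.43 = 184.6 m.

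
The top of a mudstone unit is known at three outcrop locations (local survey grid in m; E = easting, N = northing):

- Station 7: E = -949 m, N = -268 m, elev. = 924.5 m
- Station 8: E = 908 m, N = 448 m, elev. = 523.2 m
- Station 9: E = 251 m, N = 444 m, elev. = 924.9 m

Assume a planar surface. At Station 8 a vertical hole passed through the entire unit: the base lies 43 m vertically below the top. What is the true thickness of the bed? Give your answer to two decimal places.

27.38 m

Let the plane be z = a·E + b·N + c.
Station 8−Station 7: 1857a + 716b = −401.3;  Station 9−Station 7: 1200a + 712b = 0.4.
Solving gives a = −0.61776, b = 1.04173.
|∇z| = √(a²+b²) = 1.21112, so dip δ = arctan(1.21112) = 50.45°.
True thickness = vertical thickness × cos δ = 43 × cos 50.45° = 27.38 m.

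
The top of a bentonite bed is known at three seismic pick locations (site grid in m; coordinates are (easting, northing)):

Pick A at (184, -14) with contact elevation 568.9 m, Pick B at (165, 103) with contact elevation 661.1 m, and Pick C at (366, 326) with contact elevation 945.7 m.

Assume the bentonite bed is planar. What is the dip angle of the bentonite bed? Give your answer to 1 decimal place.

Let the plane be z = a·E + b·N + c.
Pick B−Pick A: −19a + 117b = 92.2;  Pick C−Pick A: 182a + 340b = 376.8.
Solving gives a = 0.45895, b = 0.86256.
Gradient magnitude |∇z| = √(a² + b²) = √(0.21063 + 0.74402) = 0.97706.
True dip = arctan(0.97706) = 44.3°, dipping toward SSW (azimuth ≈ 208°).

44.3°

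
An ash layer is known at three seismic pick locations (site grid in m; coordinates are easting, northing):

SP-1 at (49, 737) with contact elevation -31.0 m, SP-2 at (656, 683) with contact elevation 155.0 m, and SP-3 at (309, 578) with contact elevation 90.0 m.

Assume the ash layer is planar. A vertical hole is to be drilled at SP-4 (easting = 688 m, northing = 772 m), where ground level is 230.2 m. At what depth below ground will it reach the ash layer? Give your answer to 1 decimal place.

93.3 m

Two edge vectors: SP-1→SP-2 = (607, -54, 186), SP-1→SP-3 = (260, -159, 121).
Normal n = (SP-1→SP-2) × (SP-1→SP-3) = (23040, -25087, -82473).
So ∂z/∂easting = −n_x/n_z = 0.27936 and ∂z/∂northing = −n_y/n_z = −0.30418.
Intercept c from SP-1: -31 − 13.69 + 224.18 = 179.50.
At (688, 772): z_contact = 192.20 − 234.83 + 179.50 = 136.87 m.
Depth below ground = 230.2 − 136.87 = 93.3 m.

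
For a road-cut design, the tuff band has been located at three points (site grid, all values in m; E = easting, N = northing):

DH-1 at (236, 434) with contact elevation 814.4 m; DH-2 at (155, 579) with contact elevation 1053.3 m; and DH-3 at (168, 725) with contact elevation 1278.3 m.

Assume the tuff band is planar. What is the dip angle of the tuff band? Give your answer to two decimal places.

Two edge vectors: DH-1→DH-2 = (-81, 145, 238.9), DH-1→DH-3 = (-68, 291, 463.9).
Normal n = (DH-1→DH-2) × (DH-1→DH-3) = (-2254.4, 21330.7, -13711).
So ∂z/∂E = −n_x/n_z = −0.16442 and ∂z/∂N = −n_y/n_z = 1.55574.
Gradient magnitude |∇z| = √(a² + b²) = √(0.02703 + 2.42032) = 1.56440.
True dip = arctan(1.56440) = 57.41°, dipping toward S (azimuth ≈ 174°).

57.41°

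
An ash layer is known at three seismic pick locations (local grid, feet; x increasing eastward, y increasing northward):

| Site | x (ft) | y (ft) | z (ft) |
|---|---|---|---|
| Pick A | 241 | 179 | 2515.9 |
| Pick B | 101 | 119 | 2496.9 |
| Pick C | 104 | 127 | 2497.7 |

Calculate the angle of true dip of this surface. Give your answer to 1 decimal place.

Two edge vectors: Pick A→Pick B = (-140, -60, -19), Pick A→Pick C = (-137, -52, -18.2).
Normal n = (Pick A→Pick B) × (Pick A→Pick C) = (104, 55, -940).
So ∂z/∂x = −n_x/n_z = 0.11064 and ∂z/∂y = −n_y/n_z = 0.05851.
Gradient magnitude |∇z| = √(a² + b²) = √(0.01224 + 0.00342) = 0.12516.
True dip = arctan(0.12516) = 7.1°, dipping toward WSW (azimuth ≈ 242°).

7.1°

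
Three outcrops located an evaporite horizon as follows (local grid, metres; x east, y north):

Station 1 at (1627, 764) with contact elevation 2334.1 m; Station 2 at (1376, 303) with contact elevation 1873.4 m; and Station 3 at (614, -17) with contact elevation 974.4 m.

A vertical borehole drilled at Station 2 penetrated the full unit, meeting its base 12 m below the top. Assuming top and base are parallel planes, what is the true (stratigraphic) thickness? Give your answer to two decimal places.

Let the plane be z = a·x + b·y + c.
Station 2−Station 1: −251a − 461b = −460.7;  Station 3−Station 1: −1013a − 781b = −1359.7.
Solving gives a = 0.98543, b = 0.46281.
|∇z| = √(a²+b²) = 1.08870, so dip δ = arctan(1.08870) = 47.43°.
True thickness = vertical thickness × cos δ = 12 × cos 47.43° = 8.12 m.

8.12 m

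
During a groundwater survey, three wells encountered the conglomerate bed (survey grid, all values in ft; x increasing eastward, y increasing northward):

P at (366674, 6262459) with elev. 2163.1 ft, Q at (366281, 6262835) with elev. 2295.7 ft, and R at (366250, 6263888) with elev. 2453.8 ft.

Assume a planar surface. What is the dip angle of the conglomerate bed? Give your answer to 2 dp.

13.83°

Two edge vectors: P→Q = (-393, 376, 132.6), P→R = (-424, 1429, 290.7).
Normal n = (P→Q) × (P→R) = (-80182.2, 58022.7, -402173).
So ∂z/∂x = −n_x/n_z = −0.19937 and ∂z/∂y = −n_y/n_z = 0.14427.
Gradient magnitude |∇z| = √(a² + b²) = √(0.03975 + 0.02081) = 0.24610.
True dip = arctan(0.24610) = 13.83°, dipping toward SE (azimuth ≈ 126°).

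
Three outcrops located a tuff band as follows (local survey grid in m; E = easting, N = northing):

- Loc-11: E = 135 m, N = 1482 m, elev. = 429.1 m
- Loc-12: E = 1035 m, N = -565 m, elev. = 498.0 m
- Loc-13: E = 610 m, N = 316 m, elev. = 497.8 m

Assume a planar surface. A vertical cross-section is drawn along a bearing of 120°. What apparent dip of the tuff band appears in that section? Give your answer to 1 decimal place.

Let the plane be z = a·E + b·N + c.
Loc-12−Loc-11: 900a − 2047b = 68.9;  Loc-13−Loc-11: 475a − 1166b = 68.7.
Solving gives a = −0.78224, b = −0.37759.
Unit vector along 120° is (sin 120°, cos 120°) = (0.8660, -0.5000).
Slope in that direction = a·(0.8660) + b·(-0.5000) = −0.48865.
Apparent dip = arctan|0.48865| = 26.0° (true dip is 41.0°, so apparent ≤ true as expected).

26.0°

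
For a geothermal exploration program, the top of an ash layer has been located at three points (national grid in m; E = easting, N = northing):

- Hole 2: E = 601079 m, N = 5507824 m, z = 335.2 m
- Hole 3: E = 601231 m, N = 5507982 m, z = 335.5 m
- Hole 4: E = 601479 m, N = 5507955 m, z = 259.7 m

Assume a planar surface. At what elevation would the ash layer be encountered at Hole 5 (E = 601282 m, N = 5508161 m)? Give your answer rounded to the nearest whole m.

369 m

Let the plane be z = a·E + b·N + c.
Hole 3−Hole 2: 152a + 158b = 0.3;  Hole 4−Hole 2: 400a + 131b = −75.5.
Solving gives a = −0.27648078, b = 0.26788024.
Then c = 335.2 − a·601079 − b·5507824 = −1308915.25.
At (601282, 5508161): z = −166242.9 + 1475527.5 − 1308915.25 = 369.4 m.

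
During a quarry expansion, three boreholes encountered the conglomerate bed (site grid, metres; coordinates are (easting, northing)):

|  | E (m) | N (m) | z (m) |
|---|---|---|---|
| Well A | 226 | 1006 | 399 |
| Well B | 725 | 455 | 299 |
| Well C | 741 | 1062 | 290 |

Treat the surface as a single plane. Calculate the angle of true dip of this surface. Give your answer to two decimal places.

Let the plane be z = a·E + b·N + c.
Well B−Well A: 499a − 551b = −100;  Well C−Well A: 515a + 56b = −109.
Solving gives a = −0.21064, b = −0.00927.
Gradient magnitude |∇z| = √(a² + b²) = √(0.04437 + 0.00009) = 0.21085.
True dip = arctan(0.21085) = 11.91°, dipping toward E (azimuth ≈ 087°).

11.91°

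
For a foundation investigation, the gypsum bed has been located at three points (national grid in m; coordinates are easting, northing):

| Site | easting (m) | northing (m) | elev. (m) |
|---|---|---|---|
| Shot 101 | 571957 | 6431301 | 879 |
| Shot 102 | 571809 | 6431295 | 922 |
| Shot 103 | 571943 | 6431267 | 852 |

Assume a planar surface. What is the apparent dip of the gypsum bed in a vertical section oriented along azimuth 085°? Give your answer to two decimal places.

13.82°

Let the plane be z = a·easting + b·northing + c.
Shot 102−Shot 101: −148a − 6b = 43;  Shot 103−Shot 101: −14a − 34b = −27.
Solving gives a = −0.32821, b = 0.92926.
Unit vector along 085° is (sin 85°, cos 85°) = (0.9962, 0.0872).
Slope in that direction = a·(0.9962) + b·(0.0872) = −0.24597.
Apparent dip = arctan|0.24597| = 13.82° (true dip is 44.6°, so apparent ≤ true as expected).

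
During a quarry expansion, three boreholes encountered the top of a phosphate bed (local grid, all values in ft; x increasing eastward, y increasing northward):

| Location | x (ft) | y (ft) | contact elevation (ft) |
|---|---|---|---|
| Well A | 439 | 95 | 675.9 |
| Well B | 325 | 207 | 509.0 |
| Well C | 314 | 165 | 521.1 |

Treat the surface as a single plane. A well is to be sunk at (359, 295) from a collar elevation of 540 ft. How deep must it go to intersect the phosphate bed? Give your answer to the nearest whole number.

46 ft

Two edge vectors: Well A→Well B = (-114, 112, -166.9), Well A→Well C = (-125, 70, -154.8).
Normal n = (Well A→Well B) × (Well A→Well C) = (-5654.6, 3215.3, 6020).
So ∂z/∂x = −n_x/n_z = 0.93930 and ∂z/∂y = −n_y/n_z = −0.53410.
Intercept c from Well A: 675.9 − 412.35 + 50.74 = 314.29.
At (359, 295): z_contact = 337.2 − 157.6 + 314.29 = 493.9 ft.
Depth below ground = 540 − 493.9 = 46 ft.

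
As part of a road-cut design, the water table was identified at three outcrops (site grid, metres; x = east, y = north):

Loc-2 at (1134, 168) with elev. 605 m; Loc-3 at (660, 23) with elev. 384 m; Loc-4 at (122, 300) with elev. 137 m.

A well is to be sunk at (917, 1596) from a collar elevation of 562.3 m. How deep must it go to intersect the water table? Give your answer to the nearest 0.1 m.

45.5 m

Let the plane be z = a·x + b·y + c.
Loc-3−Loc-2: −474a − 145b = −221;  Loc-4−Loc-2: −1012a + 132b = −468.
Solving gives a = 0.463585, b = 0.008695.
Then c = 605 − a·1134 − b·168 = 77.83.
At (917, 1596): z_contact = 425.11 + 13.88 + 77.83 = 516.82 m.
Depth below ground = 562.3 − 516.82 = 45.5 m.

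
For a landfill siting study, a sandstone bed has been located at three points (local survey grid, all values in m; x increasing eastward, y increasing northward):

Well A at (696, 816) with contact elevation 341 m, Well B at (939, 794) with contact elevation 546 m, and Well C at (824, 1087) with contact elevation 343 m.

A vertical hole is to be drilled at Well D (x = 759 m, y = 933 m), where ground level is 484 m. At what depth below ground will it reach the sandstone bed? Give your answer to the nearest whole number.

136 m

Two edge vectors: Well A→Well B = (243, -22, 205), Well A→Well C = (128, 271, 2).
Normal n = (Well A→Well B) × (Well A→Well C) = (-55599, 25754, 68669).
So ∂z/∂x = −n_x/n_z = 0.80967 and ∂z/∂y = −n_y/n_z = −0.37505.
Intercept c from Well A: 341 − 563.53 + 306.04 = 83.51.
At (759, 933): z_contact = 614.5 − 349.9 + 83.51 = 348.1 m.
Depth below ground = 484 − 348.1 = 136 m.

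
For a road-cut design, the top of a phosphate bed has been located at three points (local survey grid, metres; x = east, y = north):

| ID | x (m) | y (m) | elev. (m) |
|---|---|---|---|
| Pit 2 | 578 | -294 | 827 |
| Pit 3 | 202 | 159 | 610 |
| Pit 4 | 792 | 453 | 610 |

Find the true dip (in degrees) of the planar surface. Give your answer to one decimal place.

20.7°

Let the plane be z = a·x + b·y + c.
Pit 3−Pit 2: −376a + 453b = −217;  Pit 4−Pit 2: 214a + 747b = −217.
Solving gives a = 0.16886, b = −0.33887.
Gradient magnitude |∇z| = √(a² + b²) = √(0.02851 + 0.11483) = 0.37861.
True dip = arctan(0.37861) = 20.7°, dipping toward NNW (azimuth ≈ 334°).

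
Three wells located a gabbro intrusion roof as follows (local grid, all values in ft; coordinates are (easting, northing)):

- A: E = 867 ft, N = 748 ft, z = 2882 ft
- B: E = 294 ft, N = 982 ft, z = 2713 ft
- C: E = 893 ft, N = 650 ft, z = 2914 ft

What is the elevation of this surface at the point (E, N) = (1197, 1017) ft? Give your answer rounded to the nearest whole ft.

Let the plane be z = a·E + b·N + c.
B−A: −573a + 234b = −169;  C−A: 26a − 98b = 32.
Solving gives a = 0.18123, b = −0.27845.
Then c = 2882 − a·867 − b·748 = 2933.16.
At (1197, 1017): z = 216.9 − 283.2 + 2933.16 = 2866.9 ft.

2867 ft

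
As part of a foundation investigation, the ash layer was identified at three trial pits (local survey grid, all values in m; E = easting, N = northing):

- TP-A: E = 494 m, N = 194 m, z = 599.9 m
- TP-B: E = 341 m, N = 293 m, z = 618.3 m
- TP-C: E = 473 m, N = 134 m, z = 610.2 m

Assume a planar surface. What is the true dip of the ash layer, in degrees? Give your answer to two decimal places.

Two edge vectors: TP-A→TP-B = (-153, 99, 18.4), TP-A→TP-C = (-21, -60, 10.3).
Normal n = (TP-A→TP-B) × (TP-A→TP-C) = (2123.7, 1189.5, 11259).
So ∂z/∂E = −n_x/n_z = −0.18862 and ∂z/∂N = −n_y/n_z = −0.10565.
Gradient magnitude |∇z| = √(a² + b²) = √(0.03558 + 0.01116) = 0.21619.
True dip = arctan(0.21619) = 12.20°, dipping toward ENE (azimuth ≈ 061°).

12.20°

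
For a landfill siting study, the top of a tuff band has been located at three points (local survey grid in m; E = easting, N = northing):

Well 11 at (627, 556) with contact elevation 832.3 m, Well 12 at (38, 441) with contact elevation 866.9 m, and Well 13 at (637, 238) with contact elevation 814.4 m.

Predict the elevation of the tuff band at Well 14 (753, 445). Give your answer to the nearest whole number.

818 m

Two edge vectors: Well 11→Well 12 = (-589, -115, 34.6), Well 11→Well 13 = (10, -318, -17.9).
Normal n = (Well 11→Well 12) × (Well 11→Well 13) = (13061.3, -10197.1, 188452).
So ∂z/∂E = −n_x/n_z = −0.06931 and ∂z/∂N = −n_y/n_z = 0.05411.
Intercept c from Well 11: 832.3 + 43.46 − 30.09 = 845.67.
At (753, 445): z = −52.2 + 24.1 + 845.67 = 817.6 m.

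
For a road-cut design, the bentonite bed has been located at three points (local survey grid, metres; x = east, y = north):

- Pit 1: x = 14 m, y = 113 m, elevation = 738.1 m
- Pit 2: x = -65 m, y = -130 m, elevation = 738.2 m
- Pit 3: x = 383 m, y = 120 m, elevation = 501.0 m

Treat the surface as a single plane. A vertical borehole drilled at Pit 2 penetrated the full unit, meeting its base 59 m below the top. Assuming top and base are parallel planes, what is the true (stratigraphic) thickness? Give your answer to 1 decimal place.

48.8 m

Two edge vectors: Pit 1→Pit 2 = (-79, -243, 0.1), Pit 1→Pit 3 = (369, 7, -237.1).
Normal n = (Pit 1→Pit 2) × (Pit 1→Pit 3) = (57614.6, -18694, 89114).
So ∂z/∂x = −n_x/n_z = −0.64653 and ∂z/∂y = −n_y/n_z = 0.20978.
|∇z| = √(a²+b²) = 0.67971, so dip δ = arctan(0.67971) = 34.20°.
True thickness = vertical thickness × cos δ = 59 × cos 34.20° = 48.8 m.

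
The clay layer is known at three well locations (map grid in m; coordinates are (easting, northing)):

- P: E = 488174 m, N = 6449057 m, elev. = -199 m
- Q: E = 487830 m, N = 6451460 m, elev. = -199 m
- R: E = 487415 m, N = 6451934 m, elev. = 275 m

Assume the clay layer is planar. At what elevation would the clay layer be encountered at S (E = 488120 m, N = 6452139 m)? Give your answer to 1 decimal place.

-727.7 m

Two edge vectors: P→Q = (-344, 2403, 0), P→R = (-759, 2877, 474).
Normal n = (P→Q) × (P→R) = (1139022, 163056, 834189).
So ∂z/∂E = −n_x/n_z = −1.365424382 and ∂z/∂N = −n_y/n_z = −0.195466495.
Intercept c from P: -199 + 666564.68 + 1260574.57 = 1926940.25.
At (488120, 6452139): z = −666490.9 − 1261177.0 + 1926940.25 = -727.7 m.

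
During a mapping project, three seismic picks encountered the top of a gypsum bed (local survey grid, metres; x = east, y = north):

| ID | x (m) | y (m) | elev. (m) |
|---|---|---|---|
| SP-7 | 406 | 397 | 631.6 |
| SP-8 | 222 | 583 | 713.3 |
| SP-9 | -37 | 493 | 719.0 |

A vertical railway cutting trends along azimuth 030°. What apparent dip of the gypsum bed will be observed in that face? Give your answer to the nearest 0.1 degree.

11.5°

Let the plane be z = a·x + b·y + c.
SP-8−SP-7: −184a + 186b = 81.7;  SP-9−SP-7: −443a + 96b = 87.4.
Solving gives a = −0.12997, b = 0.31068.
Unit vector along 030° is (sin 30°, cos 30°) = (0.5000, 0.8660).
Slope in that direction = a·(0.5000) + b·(0.8660) = 0.20407.
Apparent dip = arctan|0.20407| = 11.5° (true dip is 18.6°, so apparent ≤ true as expected).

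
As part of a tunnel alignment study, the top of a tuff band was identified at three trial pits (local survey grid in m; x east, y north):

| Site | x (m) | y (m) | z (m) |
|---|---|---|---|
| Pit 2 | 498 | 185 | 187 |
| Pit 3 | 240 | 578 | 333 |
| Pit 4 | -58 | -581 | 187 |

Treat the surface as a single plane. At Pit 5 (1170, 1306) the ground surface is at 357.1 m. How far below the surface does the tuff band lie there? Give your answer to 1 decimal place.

132.0 m

Let the plane be z = a·x + b·y + c.
Pit 3−Pit 2: −258a + 393b = 146;  Pit 4−Pit 2: −556a − 766b = 0.
Solving gives a = −0.268749, b = 0.195071.
Then c = 187 − a·498 − b·185 = 284.75.
At (1170, 1306): z_contact = −314.44 + 254.76 + 284.75 = 225.08 m.
Depth below ground = 357.1 − 225.08 = 132.0 m.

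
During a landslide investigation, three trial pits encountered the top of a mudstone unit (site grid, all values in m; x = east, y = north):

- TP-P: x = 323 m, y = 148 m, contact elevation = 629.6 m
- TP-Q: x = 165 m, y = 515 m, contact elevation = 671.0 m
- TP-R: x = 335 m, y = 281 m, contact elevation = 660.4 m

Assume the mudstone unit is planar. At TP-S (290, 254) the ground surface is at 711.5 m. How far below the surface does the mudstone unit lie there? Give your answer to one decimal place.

67.1 m

Two edge vectors: TP-P→TP-Q = (-158, 367, 41.4), TP-P→TP-R = (12, 133, 30.8).
Normal n = (TP-P→TP-Q) × (TP-P→TP-R) = (5797.4, 5363.2, -25418).
So ∂z/∂x = −n_x/n_z = 0.22808 and ∂z/∂y = −n_y/n_z = 0.21100.
Intercept c from TP-P: 629.6 − 73.67 − 31.23 = 524.70.
At (290, 254): z_contact = 66.14 + 53.59 + 524.70 = 644.44 m.
Depth below ground = 711.5 − 644.44 = 67.1 m.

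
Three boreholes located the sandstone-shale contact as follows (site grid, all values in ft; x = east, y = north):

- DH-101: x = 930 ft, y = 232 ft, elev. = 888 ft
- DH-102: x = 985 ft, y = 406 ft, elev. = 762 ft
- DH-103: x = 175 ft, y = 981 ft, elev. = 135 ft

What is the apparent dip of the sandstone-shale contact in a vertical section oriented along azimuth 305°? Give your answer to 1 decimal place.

32.1°

Two edge vectors: DH-101→DH-102 = (55, 174, -126), DH-101→DH-103 = (-755, 749, -753).
Normal n = (DH-101→DH-102) × (DH-101→DH-103) = (-36648, 136545, 172565).
So ∂z/∂x = −n_x/n_z = 0.21237 and ∂z/∂y = −n_y/n_z = −0.79127.
Unit vector along 305° is (sin 305°, cos 305°) = (-0.8192, 0.5736).
Slope in that direction = a·(-0.8192) + b·(0.5736) = −0.62782.
Apparent dip = arctan|0.62782| = 32.1° (true dip is 39.3°, so apparent ≤ true as expected).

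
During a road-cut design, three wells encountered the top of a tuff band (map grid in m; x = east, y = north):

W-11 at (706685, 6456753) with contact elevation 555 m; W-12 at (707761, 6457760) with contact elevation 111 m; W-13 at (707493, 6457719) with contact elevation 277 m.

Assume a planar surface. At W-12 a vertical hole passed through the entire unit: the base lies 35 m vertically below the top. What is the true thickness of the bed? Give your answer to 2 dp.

28.53 m

Let the plane be z = a·x + b·y + c.
W-12−W-11: 1076a + 1007b = −444;  W-13−W-11: 808a + 966b = −278.
Solving gives a = −0.65981, b = 0.26410.
|∇z| = √(a²+b²) = 0.71070, so dip δ = arctan(0.71070) = 35.40°.
True thickness = vertical thickness × cos δ = 35 × cos 35.40° = 28.53 m.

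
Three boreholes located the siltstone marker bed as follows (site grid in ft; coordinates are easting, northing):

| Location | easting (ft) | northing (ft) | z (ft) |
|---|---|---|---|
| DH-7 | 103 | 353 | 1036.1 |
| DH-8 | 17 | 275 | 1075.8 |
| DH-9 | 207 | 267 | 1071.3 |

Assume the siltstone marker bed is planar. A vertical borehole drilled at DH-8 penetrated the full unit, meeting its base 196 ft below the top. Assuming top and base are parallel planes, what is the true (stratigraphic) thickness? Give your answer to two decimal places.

Let the plane be z = a·easting + b·northing + c.
DH-8−DH-7: −86a − 78b = 39.7;  DH-9−DH-7: 104a − 86b = 35.2.
Solving gives a = −0.04311, b = −0.46144.
|∇z| = √(a²+b²) = 0.46345, so dip δ = arctan(0.46345) = 24.87°.
True thickness = vertical thickness × cos δ = 196 × cos 24.87° = 177.83 ft.

177.83 ft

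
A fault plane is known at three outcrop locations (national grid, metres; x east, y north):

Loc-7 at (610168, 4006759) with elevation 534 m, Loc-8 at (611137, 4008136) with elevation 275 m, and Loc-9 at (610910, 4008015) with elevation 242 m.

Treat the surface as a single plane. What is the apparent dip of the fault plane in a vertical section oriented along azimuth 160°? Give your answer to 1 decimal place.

Two edge vectors: Loc-7→Loc-8 = (969, 1377, -259), Loc-7→Loc-9 = (742, 1256, -292).
Normal n = (Loc-7→Loc-8) × (Loc-7→Loc-9) = (-76780, 90770, 195330).
So ∂z/∂x = −n_x/n_z = 0.39308 and ∂z/∂y = −n_y/n_z = −0.46470.
Unit vector along 160° is (sin 160°, cos 160°) = (0.3420, -0.9397).
Slope in that direction = a·(0.3420) + b·(-0.9397) = 0.57112.
Apparent dip = arctan|0.57112| = 29.7° (true dip is 31.3°, so apparent ≤ true as expected).

29.7°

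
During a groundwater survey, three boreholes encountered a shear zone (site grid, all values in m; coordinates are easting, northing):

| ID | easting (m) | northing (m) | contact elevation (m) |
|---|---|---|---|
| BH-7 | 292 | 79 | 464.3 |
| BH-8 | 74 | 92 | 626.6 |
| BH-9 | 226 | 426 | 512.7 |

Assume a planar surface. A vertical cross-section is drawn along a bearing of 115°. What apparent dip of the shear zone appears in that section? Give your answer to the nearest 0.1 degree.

Two edge vectors: BH-7→BH-8 = (-218, 13, 162.3), BH-7→BH-9 = (-66, 347, 48.4).
Normal n = (BH-7→BH-8) × (BH-7→BH-9) = (-55688.9, -160.6, -74788).
So ∂z/∂easting = −n_x/n_z = −0.74462 and ∂z/∂northing = −n_y/n_z = −0.00215.
Unit vector along 115° is (sin 115°, cos 115°) = (0.9063, -0.4226).
Slope in that direction = a·(0.9063) + b·(-0.4226) = −0.67395.
Apparent dip = arctan|0.67395| = 34.0° (true dip is 36.7°, so apparent ≤ true as expected).

34.0°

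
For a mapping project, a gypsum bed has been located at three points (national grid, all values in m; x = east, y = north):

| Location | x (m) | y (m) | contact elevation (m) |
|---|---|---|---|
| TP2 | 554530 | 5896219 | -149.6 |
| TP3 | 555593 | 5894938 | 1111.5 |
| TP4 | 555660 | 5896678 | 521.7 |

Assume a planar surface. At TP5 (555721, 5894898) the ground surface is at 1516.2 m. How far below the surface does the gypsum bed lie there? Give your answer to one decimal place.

Let the plane be z = a·x + b·y + c.
TP3−TP2: 1063a − 1281b = 1261.1;  TP4−TP2: 1130a + 459b = 671.3.
Solving gives a = 0.743383931, b = −0.367590071.
Then c = -149.6 − a·554530 − b·5896219 = 1755013.27.
At (555721, 5894898): z_contact = 413114.06 − 2166905.97 + 1755013.27 = 1221.36 m.
Depth below ground = 1516.2 − 1221.36 = 294.8 m.

294.8 m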